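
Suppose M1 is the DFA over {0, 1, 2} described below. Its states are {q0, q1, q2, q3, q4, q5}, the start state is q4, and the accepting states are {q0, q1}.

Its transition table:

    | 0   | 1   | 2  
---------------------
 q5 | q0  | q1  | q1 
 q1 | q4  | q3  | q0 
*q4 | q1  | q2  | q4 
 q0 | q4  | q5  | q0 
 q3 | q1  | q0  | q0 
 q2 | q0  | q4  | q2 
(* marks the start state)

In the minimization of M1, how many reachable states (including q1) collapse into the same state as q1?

2

All states are reachable from the start state.
P0 = {q0,q1} | {q2,q3,q4,q5}.
On input 1, block {q2,q3,q4,q5} splits into {q2,q4} and {q3,q5}.
The partition is now stable with 3 blocks: {q0,q1} | {q2,q4} | {q3,q5}.
State q1 belongs to the block {q0,q1}, which has 2 states.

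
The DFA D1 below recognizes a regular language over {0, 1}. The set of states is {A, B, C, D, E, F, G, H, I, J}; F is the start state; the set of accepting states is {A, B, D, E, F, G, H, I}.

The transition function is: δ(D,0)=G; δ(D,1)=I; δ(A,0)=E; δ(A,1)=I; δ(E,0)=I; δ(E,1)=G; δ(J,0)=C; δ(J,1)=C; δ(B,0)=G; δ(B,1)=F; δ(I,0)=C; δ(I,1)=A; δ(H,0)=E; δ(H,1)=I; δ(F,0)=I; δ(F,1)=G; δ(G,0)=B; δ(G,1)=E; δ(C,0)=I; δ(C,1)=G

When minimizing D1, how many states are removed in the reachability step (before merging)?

BFS from F reaches {A, B, C, E, F, G, I}; the 3 state(s) D, H, J are never visited.

3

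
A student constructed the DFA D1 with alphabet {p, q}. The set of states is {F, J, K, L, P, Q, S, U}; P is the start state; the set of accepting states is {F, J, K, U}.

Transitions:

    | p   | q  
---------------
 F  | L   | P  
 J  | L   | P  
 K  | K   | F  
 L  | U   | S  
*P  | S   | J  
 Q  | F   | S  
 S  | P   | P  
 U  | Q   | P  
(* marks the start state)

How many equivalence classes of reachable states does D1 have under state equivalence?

4

Reachable states from the start: {F,J,L,P,Q,S,U}. Unreachable: {K} — drop them.
Start with accepting vs non-accepting: {F,J,U} | {L,P,Q,S}.
On input p, block {L,P,Q,S} splits into {P,S} and {L,Q}.
Split {P,S} by δ(·,q) → {S} and {P}.
Stable partition: {F,J,U} | {S} | {L,Q} | {P} — 4 equivalence classes.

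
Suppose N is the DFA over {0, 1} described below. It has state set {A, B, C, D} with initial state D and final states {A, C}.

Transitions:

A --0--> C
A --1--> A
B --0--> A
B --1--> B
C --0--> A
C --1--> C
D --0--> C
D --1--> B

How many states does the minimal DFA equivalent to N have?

Every state is reachable, so we keep all 4.
Start with accepting vs non-accepting: {A,C} | {B,D}.
Stable partition: {A,C} | {B,D} — 2 equivalence classes.

2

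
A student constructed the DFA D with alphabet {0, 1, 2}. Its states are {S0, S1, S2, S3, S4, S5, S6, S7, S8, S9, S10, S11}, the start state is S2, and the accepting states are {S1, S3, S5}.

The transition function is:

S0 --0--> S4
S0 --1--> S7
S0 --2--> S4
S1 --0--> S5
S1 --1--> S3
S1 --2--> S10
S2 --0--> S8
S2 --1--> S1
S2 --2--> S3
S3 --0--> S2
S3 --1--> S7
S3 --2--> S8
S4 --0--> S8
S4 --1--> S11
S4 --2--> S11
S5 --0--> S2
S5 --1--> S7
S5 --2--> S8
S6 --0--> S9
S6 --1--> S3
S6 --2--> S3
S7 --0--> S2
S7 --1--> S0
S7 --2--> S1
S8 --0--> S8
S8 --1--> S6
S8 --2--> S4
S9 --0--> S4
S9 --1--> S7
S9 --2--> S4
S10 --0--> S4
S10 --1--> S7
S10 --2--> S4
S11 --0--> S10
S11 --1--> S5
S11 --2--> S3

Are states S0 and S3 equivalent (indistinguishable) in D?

P0 = {S1,S3,S5} | {S0,S2,S4,S6,S7,S8,S9,S10,S11}.
On input 0, block {S1,S3,S5} splits into {S3,S5} and {S1}.
Refine {S0,S2,S4,S6,S7,S8,S9,S10,S11} on symbol 1: members go to different blocks, giving {S0,S4,S7,S8,S9,S10} and {S6,S11} and {S2}.
Split {S0,S4,S7,S8,S9,S10} by δ(·,0) → {S0,S4,S8,S9,S10} and {S7}.
Refine {S0,S4,S8,S9,S10} on symbol 1: members go to different blocks, giving {S0,S9,S10} and {S4,S8}.
Split {S4,S8} by δ(·,2) → {S4} and {S8}.
Stable partition: {S3,S5} | {S0,S9,S10} | {S1} | {S6,S11} | {S2} | {S7} | {S4} | {S8} — 8 equivalence classes.
S0 and S3 end up in different blocks, so they are distinguishable. For instance, the string 'ε' is accepted from only S3.

No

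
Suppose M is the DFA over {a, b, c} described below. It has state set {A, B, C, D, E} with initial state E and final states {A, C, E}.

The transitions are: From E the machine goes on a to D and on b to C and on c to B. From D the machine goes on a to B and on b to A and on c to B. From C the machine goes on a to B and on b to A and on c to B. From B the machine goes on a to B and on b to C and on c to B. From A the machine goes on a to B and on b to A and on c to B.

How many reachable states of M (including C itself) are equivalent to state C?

3

All states are reachable from the start state.
Initial partition by acceptance: {A,C,E} | {B,D}.
Stable partition: {A,C,E} | {B,D} — 2 equivalence classes.
State C belongs to the block {A,C,E}, which has 3 states.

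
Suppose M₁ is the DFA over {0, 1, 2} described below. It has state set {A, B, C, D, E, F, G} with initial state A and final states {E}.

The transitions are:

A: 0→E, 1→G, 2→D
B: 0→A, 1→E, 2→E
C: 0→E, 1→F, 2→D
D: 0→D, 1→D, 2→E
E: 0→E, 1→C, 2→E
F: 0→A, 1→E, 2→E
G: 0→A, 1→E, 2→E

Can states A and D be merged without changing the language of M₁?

Reachable states from the start: {A,C,D,E,F,G}. Unreachable: {B} — drop them.
P0 = {E} | {A,C,D,F,G}.
Refine {A,C,D,F,G} on symbol 0: members go to different blocks, giving {D,F,G} and {A,C}.
Split {D,F,G} by δ(·,0) → {F,G} and {D}.
Stable partition: {E} | {F,G} | {A,C} | {D} — 4 equivalence classes.
A and D end up in different blocks, so they are distinguishable. For instance, the string '0' is accepted from only A.

No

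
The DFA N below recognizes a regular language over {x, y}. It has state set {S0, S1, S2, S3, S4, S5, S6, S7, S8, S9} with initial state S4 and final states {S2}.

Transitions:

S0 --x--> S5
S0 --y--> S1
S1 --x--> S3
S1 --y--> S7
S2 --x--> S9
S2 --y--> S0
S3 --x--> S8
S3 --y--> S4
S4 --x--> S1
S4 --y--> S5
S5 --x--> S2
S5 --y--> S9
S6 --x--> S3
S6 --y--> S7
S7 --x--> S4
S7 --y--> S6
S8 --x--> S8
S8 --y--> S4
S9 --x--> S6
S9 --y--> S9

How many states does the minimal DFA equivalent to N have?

All states are reachable from the start state.
Start with accepting vs non-accepting: {S2} | {S0,S1,S3,S4,S5,S6,S7,S8,S9}.
On input x, block {S0,S1,S3,S4,S5,S6,S7,S8,S9} splits into {S0,S1,S3,S4,S6,S7,S8,S9} and {S5}.
Split {S0,S1,S3,S4,S6,S7,S8,S9} by δ(·,x) → {S1,S3,S4,S6,S7,S8,S9} and {S0}.
Split {S1,S3,S4,S6,S7,S8,S9} by δ(·,y) → {S1,S3,S6,S7,S8,S9} and {S4}.
Split {S1,S3,S6,S7,S8,S9} by δ(·,x) → {S1,S3,S6,S8,S9} and {S7}.
On input y, block {S1,S3,S6,S8,S9} splits into {S1,S6} and {S3,S8} and {S9}.
No further refinement is possible. Final partition (8 blocks): {S2} | {S1,S6} | {S5} | {S0} | {S4} | {S7} | {S3,S8} | {S9}.

8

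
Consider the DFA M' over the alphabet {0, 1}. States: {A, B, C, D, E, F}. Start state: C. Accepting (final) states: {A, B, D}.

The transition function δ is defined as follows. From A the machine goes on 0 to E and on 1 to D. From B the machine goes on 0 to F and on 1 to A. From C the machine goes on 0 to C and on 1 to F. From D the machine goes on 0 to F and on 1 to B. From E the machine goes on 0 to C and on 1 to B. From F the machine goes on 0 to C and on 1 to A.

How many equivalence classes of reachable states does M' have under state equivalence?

All states are reachable from the start state.
P0 = {A,B,D} | {C,E,F}.
Refine {C,E,F} on symbol 1: members go to different blocks, giving {E,F} and {C}.
Stable partition: {A,B,D} | {E,F} | {C} — 3 equivalence classes.

3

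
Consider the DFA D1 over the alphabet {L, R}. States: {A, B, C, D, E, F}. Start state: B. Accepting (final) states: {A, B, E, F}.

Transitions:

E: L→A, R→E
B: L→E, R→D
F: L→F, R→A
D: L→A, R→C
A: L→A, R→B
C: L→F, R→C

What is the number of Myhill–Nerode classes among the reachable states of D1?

6

P0 = {A,B,E,F} | {C,D}.
Refine {A,B,E,F} on symbol R: members go to different blocks, giving {A,E,F} and {B}.
Split {A,E,F} by δ(·,R) → {E,F} and {A}.
Split {E,F} by δ(·,L) → {E} and {F}.
On input L, block {C,D} splits into {C} and {D}.
No further refinement is possible. Final partition (6 blocks): {E} | {C} | {B} | {A} | {F} | {D}.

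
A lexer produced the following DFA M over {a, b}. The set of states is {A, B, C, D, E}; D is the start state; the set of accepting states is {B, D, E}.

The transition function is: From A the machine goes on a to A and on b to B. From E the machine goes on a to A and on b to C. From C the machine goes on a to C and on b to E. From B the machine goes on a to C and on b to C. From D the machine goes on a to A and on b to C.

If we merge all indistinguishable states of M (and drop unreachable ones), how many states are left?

2

Every state is reachable, so we keep all 5.
Initial partition by acceptance: {B,D,E} | {A,C}.
Stable partition: {B,D,E} | {A,C} — 2 equivalence classes.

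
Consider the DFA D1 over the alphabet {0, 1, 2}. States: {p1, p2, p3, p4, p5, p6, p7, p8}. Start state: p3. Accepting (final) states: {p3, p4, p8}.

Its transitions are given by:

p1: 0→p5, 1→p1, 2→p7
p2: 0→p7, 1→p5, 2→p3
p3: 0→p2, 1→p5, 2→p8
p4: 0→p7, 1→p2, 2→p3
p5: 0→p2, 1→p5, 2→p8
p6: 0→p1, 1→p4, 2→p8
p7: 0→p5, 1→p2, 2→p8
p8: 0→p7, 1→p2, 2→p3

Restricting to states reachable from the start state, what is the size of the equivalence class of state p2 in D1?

3

Reachable states from the start: {p2,p3,p5,p7,p8}. Unreachable: {p1,p4,p6} — drop them.
Initial partition by acceptance: {p3,p8} | {p2,p5,p7}.
No further refinement is possible. Final partition (2 blocks): {p3,p8} | {p2,p5,p7}.
State p2 belongs to the block {p2,p5,p7}, which has 3 states.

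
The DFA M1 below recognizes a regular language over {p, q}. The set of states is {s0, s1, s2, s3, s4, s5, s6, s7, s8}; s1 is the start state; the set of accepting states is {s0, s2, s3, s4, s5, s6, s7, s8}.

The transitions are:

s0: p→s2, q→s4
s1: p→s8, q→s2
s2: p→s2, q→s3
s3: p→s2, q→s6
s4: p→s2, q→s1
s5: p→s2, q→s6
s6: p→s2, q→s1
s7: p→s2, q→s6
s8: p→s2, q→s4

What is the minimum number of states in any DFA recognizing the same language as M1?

Reachable states from the start: {s1,s2,s3,s4,s6,s8}. Unreachable: {s0,s5,s7} — drop them.
Start with accepting vs non-accepting: {s2,s3,s4,s6,s8} | {s1}.
Refine {s2,s3,s4,s6,s8} on symbol q: members go to different blocks, giving {s2,s3,s8} and {s4,s6}.
Split {s2,s3,s8} by δ(·,q) → {s3,s8} and {s2}.
Stable partition: {s3,s8} | {s1} | {s4,s6} | {s2} — 4 equivalence classes.

4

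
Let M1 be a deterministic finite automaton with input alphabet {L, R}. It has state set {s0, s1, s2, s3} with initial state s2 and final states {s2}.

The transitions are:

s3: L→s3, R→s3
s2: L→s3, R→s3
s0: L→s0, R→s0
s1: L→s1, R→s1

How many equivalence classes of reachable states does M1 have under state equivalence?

2

First remove the unreachable states {s0,s1}; 2 states remain.
Start with accepting vs non-accepting: {s2} | {s3}.
No further refinement is possible. Final partition (2 blocks): {s2} | {s3}.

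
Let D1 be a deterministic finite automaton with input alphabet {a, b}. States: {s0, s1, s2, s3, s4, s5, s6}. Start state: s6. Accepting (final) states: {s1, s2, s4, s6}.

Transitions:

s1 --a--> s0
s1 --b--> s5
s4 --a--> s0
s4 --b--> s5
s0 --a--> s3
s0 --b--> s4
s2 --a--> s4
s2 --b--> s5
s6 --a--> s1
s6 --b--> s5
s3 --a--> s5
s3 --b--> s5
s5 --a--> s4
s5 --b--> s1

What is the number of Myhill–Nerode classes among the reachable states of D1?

First remove the unreachable states {s2}; 6 states remain.
Start with accepting vs non-accepting: {s1,s4,s6} | {s0,s3,s5}.
Refine {s1,s4,s6} on symbol a: members go to different blocks, giving {s1,s4} and {s6}.
Refine {s0,s3,s5} on symbol a: members go to different blocks, giving {s0,s3} and {s5}.
Refine {s0,s3} on symbol a: members go to different blocks, giving {s0} and {s3}.
Stable partition: {s1,s4} | {s0} | {s6} | {s5} | {s3} — 5 equivalence classes.

5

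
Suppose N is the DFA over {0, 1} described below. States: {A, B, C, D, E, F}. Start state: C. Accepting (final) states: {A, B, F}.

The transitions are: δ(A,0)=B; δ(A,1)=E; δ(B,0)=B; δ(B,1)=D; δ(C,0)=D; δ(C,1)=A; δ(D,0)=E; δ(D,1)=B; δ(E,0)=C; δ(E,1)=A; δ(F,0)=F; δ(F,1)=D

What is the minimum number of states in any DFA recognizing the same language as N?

First remove the unreachable states {F}; 5 states remain.
Start with accepting vs non-accepting: {A,B} | {C,D,E}.
The partition is now stable with 2 blocks: {A,B} | {C,D,E}.

2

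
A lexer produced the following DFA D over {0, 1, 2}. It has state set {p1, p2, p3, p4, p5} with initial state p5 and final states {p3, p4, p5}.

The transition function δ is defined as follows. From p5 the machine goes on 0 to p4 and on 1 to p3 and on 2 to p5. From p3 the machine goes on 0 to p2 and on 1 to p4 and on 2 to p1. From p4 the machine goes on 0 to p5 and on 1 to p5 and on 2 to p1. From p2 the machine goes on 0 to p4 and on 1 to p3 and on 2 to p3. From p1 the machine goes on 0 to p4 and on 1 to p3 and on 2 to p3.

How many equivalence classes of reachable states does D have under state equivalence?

All states are reachable from the start state.
Initial partition by acceptance: {p3,p4,p5} | {p1,p2}.
Refine {p3,p4,p5} on symbol 0: members go to different blocks, giving {p4,p5} and {p3}.
Refine {p4,p5} on symbol 1: members go to different blocks, giving {p4} and {p5}.
The partition is now stable with 4 blocks: {p4} | {p1,p2} | {p3} | {p5}.

4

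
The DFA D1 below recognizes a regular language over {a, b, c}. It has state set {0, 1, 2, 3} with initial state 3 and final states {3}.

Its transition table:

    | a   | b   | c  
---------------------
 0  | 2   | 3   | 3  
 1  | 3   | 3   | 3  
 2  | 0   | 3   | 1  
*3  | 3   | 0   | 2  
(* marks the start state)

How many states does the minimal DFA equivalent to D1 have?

4

Initial partition by acceptance: {3} | {0,1,2}.
On input a, block {0,1,2} splits into {0,2} and {1}.
Split {0,2} by δ(·,c) → {0} and {2}.
Stable partition: {3} | {0} | {1} | {2} — 4 equivalence classes.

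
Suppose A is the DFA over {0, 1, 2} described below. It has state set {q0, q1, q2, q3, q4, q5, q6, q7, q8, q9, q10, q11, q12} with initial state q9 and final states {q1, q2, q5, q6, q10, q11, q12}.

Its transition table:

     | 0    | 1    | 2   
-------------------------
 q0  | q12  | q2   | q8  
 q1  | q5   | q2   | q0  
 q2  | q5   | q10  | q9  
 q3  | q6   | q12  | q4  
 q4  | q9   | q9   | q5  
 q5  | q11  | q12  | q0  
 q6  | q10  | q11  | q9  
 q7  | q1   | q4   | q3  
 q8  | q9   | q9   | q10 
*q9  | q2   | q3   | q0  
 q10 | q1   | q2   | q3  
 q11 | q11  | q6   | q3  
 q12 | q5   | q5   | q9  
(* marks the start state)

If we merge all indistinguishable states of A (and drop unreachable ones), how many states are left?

States {q7} cannot be reached from the start state, so discard them.
P0 = {q1,q2,q5,q6,q10,q11,q12} | {q0,q3,q4,q8,q9}.
Refine {q0,q3,q4,q8,q9} on symbol 0: members go to different blocks, giving {q0,q3,q9} and {q4,q8}.
Refine {q0,q3,q9} on symbol 1: members go to different blocks, giving {q0,q3} and {q9}.
Refine {q1,q2,q5,q6,q10,q11,q12} on symbol 2: members go to different blocks, giving {q1,q5,q10,q11} and {q2,q6,q12}.
Stable partition: {q1,q5,q10,q11} | {q0,q3} | {q4,q8} | {q9} | {q2,q6,q12} — 5 equivalence classes.

5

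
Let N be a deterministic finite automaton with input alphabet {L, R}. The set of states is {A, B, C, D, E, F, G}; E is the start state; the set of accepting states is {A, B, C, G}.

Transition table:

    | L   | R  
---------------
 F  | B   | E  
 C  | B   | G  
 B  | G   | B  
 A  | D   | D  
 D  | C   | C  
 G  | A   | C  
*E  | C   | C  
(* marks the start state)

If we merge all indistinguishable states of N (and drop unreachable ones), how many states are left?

5

States {F} cannot be reached from the start state, so discard them.
P0 = {A,B,C,G} | {D,E}.
Split {A,B,C,G} by δ(·,L) → {B,C,G} and {A}.
Refine {B,C,G} on symbol L: members go to different blocks, giving {B,C} and {G}.
On input L, block {B,C} splits into {B} and {C}.
No further refinement is possible. Final partition (5 blocks): {B} | {D,E} | {A} | {G} | {C}.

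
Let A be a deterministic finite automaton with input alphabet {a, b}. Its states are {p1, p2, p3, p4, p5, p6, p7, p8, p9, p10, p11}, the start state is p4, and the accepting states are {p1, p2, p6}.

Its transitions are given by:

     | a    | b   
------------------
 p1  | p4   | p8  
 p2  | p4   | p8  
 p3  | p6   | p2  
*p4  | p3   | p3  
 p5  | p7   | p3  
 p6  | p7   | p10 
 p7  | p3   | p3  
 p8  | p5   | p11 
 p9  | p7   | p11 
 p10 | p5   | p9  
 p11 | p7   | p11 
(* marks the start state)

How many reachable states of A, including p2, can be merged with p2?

First remove the unreachable states {p1}; 10 states remain.
P0 = {p2,p6} | {p3,p4,p5,p7,p8,p9,p10,p11}.
Split {p3,p4,p5,p7,p8,p9,p10,p11} by δ(·,a) → {p4,p5,p7,p8,p9,p10,p11} and {p3}.
Split {p4,p5,p7,p8,p9,p10,p11} by δ(·,a) → {p5,p8,p9,p10,p11} and {p4,p7}.
Refine {p5,p8,p9,p10,p11} on symbol a: members go to different blocks, giving {p5,p9,p11} and {p8,p10}.
On input b, block {p5,p9,p11} splits into {p9,p11} and {p5}.
No further refinement is possible. Final partition (6 blocks): {p2,p6} | {p9,p11} | {p3} | {p4,p7} | {p8,p10} | {p5}.
State p2 belongs to the block {p2,p6}, which has 2 states.

2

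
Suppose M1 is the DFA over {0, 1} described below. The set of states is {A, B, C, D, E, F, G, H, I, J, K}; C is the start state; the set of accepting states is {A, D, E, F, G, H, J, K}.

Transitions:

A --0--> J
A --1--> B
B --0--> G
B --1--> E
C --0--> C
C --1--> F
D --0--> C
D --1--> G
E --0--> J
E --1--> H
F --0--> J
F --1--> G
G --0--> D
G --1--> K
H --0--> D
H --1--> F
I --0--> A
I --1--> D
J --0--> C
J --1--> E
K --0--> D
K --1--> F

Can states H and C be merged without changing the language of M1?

No

Reachable states from the start: {C,D,E,F,G,H,J,K}. Unreachable: {A,B,I} — drop them.
P0 = {D,E,F,G,H,J,K} | {C}.
Split {D,E,F,G,H,J,K} by δ(·,0) → {E,F,G,H,K} and {D,J}.
The partition is now stable with 3 blocks: {E,F,G,H,K} | {C} | {D,J}.
H and C end up in different blocks, so they are distinguishable. For instance, the string 'ε' is accepted from only H.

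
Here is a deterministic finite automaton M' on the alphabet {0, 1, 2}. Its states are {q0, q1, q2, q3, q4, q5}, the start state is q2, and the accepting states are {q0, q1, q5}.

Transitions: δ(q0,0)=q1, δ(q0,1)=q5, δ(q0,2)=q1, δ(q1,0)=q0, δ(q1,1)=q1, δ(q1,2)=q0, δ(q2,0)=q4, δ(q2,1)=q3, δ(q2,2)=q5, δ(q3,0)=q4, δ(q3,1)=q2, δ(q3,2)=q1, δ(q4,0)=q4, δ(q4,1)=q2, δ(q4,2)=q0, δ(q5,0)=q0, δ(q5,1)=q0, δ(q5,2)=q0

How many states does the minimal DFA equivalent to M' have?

Every state is reachable, so we keep all 6.
Initial partition by acceptance: {q0,q1,q5} | {q2,q3,q4}.
The partition is now stable with 2 blocks: {q0,q1,q5} | {q2,q3,q4}.

2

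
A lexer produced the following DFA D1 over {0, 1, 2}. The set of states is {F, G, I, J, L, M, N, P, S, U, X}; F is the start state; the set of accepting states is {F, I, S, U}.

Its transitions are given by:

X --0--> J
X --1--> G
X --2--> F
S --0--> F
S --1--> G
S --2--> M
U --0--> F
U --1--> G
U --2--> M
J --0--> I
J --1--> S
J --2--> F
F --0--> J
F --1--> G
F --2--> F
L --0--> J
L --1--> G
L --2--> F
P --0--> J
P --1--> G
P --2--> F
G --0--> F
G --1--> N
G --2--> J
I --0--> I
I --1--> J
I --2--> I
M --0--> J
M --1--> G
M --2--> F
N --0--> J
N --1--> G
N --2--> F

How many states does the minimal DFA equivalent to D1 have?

6

States {L,P,U,X} cannot be reached from the start state, so discard them.
Initial partition by acceptance: {F,I,S} | {G,J,M,N}.
On input 0, block {F,I,S} splits into {I,S} and {F}.
On input 0, block {I,S} splits into {S} and {I}.
Refine {G,J,M,N} on symbol 0: members go to different blocks, giving {M,N} and {G} and {J}.
Stable partition: {S} | {M,N} | {F} | {I} | {G} | {J} — 6 equivalence classes.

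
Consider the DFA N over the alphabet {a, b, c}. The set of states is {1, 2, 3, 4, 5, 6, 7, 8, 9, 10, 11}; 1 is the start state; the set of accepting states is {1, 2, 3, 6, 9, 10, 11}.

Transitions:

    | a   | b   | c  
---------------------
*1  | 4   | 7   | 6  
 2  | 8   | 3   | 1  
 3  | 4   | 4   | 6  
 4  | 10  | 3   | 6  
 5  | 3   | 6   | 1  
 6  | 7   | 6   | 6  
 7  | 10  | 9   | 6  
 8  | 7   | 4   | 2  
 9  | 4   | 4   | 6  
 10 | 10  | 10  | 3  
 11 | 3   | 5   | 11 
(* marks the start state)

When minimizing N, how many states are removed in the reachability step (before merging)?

4

Starting at 1 and following transitions, the reachable set is {1, 3, 4, 6, 7, 9, 10}. That leaves 2, 5, 8, 11 unreachable — 4 in total.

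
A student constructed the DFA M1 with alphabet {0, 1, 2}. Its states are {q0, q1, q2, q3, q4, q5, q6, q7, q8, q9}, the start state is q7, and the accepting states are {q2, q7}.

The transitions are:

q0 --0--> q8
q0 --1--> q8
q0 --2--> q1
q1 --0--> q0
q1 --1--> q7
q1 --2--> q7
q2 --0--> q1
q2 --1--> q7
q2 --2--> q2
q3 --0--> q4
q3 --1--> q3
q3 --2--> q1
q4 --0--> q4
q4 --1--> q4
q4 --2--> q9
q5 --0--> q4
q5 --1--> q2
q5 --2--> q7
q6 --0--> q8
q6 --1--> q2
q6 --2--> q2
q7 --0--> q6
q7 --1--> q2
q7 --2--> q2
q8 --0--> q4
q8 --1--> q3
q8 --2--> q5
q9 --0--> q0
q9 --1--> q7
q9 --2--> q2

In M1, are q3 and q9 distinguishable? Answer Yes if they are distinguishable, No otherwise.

Every state is reachable, so we keep all 10.
Initial partition by acceptance: {q2,q7} | {q0,q1,q3,q4,q5,q6,q8,q9}.
On input 1, block {q0,q1,q3,q4,q5,q6,q8,q9} splits into {q0,q3,q4,q8} and {q1,q5,q6,q9}.
The partition is now stable with 3 blocks: {q2,q7} | {q0,q3,q4,q8} | {q1,q5,q6,q9}.
q3 and q9 end up in different blocks, so they are distinguishable. For instance, the string '1' is accepted from only q9.

Yes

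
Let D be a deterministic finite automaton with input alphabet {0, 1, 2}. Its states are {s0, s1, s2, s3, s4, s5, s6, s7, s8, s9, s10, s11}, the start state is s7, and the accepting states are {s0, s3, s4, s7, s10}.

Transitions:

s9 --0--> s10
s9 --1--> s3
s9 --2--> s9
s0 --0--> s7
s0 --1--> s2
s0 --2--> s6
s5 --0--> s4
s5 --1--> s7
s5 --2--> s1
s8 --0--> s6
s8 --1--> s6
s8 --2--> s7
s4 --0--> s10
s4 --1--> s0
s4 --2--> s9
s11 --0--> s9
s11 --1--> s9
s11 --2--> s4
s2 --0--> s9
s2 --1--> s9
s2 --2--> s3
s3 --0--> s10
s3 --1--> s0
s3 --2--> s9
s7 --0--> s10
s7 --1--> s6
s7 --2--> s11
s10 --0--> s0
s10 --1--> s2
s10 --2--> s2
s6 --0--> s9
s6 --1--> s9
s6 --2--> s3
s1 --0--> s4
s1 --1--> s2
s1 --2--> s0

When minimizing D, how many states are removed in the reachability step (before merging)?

3

Starting at s7 and following transitions, the reachable set is {s0, s2, s3, s4, s6, s7, s9, s10, s11}. That leaves s1, s5, s8 unreachable — 3 in total.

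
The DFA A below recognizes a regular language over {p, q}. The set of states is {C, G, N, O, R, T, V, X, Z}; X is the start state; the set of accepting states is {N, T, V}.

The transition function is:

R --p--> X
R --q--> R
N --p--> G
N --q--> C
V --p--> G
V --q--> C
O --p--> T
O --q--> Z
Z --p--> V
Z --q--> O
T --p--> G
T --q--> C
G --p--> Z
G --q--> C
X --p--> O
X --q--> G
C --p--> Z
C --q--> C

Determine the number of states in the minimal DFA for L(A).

Reachable states from the start: {C,G,O,T,V,X,Z}. Unreachable: {N,R} — drop them.
P0 = {T,V} | {C,G,O,X,Z}.
Refine {C,G,O,X,Z} on symbol p: members go to different blocks, giving {C,G,X} and {O,Z}.
The partition is now stable with 3 blocks: {T,V} | {C,G,X} | {O,Z}.

3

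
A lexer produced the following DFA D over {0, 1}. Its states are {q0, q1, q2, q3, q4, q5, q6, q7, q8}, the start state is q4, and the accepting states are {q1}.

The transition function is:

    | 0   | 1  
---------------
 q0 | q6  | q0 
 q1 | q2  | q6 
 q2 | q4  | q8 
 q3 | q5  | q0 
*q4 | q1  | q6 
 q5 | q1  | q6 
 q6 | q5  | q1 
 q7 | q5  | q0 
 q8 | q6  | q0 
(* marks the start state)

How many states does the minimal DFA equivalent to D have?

First remove the unreachable states {q3,q7}; 7 states remain.
Initial partition by acceptance: {q1} | {q0,q2,q4,q5,q6,q8}.
Split {q0,q2,q4,q5,q6,q8} by δ(·,0) → {q0,q2,q6,q8} and {q4,q5}.
On input 0, block {q0,q2,q6,q8} splits into {q0,q8} and {q2,q6}.
On input 1, block {q2,q6} splits into {q2} and {q6}.
No further refinement is possible. Final partition (5 blocks): {q1} | {q0,q8} | {q4,q5} | {q2} | {q6}.

5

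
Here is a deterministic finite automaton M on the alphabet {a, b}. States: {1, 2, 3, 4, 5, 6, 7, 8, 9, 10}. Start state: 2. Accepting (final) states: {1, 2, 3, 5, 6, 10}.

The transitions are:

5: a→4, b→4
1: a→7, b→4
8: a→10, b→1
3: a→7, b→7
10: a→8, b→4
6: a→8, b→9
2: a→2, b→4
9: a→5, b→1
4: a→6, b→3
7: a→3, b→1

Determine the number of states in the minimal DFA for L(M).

Initial partition by acceptance: {1,2,3,5,6,10} | {4,7,8,9}.
Split {1,2,3,5,6,10} by δ(·,a) → {1,3,5,6,10} and {2}.
Stable partition: {1,3,5,6,10} | {4,7,8,9} | {2} — 3 equivalence classes.

3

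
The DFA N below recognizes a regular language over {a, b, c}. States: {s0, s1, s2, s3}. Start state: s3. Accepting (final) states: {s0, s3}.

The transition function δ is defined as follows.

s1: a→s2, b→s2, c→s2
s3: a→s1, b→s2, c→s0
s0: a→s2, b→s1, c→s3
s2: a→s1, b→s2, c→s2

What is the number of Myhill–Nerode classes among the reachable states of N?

2

Initial partition by acceptance: {s0,s3} | {s1,s2}.
No further refinement is possible. Final partition (2 blocks): {s0,s3} | {s1,s2}.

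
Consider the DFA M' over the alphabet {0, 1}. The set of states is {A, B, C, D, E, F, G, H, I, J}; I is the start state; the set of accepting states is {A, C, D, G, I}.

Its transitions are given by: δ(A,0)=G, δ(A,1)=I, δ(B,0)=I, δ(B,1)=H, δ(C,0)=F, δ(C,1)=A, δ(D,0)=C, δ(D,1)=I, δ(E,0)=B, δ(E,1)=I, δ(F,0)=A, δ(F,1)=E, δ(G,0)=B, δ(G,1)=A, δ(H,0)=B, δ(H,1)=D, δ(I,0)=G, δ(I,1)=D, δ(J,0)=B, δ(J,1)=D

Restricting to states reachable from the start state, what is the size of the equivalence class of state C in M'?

Reachable states from the start: {A,B,C,D,E,F,G,H,I}. Unreachable: {J} — drop them.
Start with accepting vs non-accepting: {A,C,D,G,I} | {B,E,F,H}.
On input 0, block {A,C,D,G,I} splits into {A,D,I} and {C,G}.
Split {B,E,F,H} by δ(·,0) → {B,F} and {E,H}.
Stable partition: {A,D,I} | {B,F} | {C,G} | {E,H} — 4 equivalence classes.
State C belongs to the block {C,G}, which has 2 states.

2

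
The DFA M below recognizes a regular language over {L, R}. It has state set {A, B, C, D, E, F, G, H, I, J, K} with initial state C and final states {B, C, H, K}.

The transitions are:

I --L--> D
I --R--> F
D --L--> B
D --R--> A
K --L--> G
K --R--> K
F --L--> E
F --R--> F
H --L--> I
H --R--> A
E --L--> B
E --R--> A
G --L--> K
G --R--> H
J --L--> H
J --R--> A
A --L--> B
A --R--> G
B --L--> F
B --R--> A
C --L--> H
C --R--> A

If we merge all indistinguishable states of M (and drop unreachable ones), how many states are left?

States {J} cannot be reached from the start state, so discard them.
Start with accepting vs non-accepting: {B,C,H,K} | {A,D,E,F,G,I}.
Split {B,C,H,K} by δ(·,L) → {B,H,K} and {C}.
On input R, block {B,H,K} splits into {B,H} and {K}.
On input L, block {A,D,E,F,G,I} splits into {A,D,E} and {F,I} and {G}.
Split {A,D,E} by δ(·,R) → {D,E} and {A}.
The partition is now stable with 7 blocks: {B,H} | {D,E} | {C} | {K} | {F,I} | {G} | {A}.

7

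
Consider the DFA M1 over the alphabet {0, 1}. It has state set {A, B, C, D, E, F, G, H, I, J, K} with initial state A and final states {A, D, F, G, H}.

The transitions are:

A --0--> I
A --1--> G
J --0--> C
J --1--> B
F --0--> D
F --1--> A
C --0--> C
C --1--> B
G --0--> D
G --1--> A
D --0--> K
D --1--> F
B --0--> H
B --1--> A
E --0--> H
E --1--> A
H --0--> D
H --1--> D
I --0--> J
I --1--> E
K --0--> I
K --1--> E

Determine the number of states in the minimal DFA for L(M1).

Every state is reachable, so we keep all 11.
P0 = {A,D,F,G,H} | {B,C,E,I,J,K}.
Split {A,D,F,G,H} by δ(·,0) → {F,G,H} and {A,D}.
On input 0, block {B,C,E,I,J,K} splits into {C,I,J,K} and {B,E}.
Stable partition: {F,G,H} | {C,I,J,K} | {A,D} | {B,E} — 4 equivalence classes.

4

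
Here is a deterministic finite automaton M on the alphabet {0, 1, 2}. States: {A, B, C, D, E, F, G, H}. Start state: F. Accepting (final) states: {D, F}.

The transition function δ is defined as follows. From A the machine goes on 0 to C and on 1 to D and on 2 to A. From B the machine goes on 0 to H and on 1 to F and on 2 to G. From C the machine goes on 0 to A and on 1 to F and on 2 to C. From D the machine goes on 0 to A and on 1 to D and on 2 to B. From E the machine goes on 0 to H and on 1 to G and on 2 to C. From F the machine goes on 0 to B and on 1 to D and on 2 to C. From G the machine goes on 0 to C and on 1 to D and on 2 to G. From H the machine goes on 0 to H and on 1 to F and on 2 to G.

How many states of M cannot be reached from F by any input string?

No path from F leads to E; the other 7 states are all reachable.

1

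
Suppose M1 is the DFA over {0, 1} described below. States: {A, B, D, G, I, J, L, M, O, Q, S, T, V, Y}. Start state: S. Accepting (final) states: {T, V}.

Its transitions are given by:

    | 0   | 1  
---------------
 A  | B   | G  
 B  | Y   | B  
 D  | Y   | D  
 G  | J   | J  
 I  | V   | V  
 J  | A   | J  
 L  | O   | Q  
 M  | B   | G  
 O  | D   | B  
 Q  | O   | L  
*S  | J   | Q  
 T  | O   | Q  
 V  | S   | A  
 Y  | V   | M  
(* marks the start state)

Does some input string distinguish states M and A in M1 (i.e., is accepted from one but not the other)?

No

States {I,T} cannot be reached from the start state, so discard them.
Initial partition by acceptance: {V} | {A,B,D,G,J,L,M,O,Q,S,Y}.
Split {A,B,D,G,J,L,M,O,Q,S,Y} by δ(·,0) → {A,B,D,G,J,L,M,O,Q,S} and {Y}.
Split {A,B,D,G,J,L,M,O,Q,S} by δ(·,0) → {A,G,J,L,M,O,Q,S} and {B,D}.
Refine {A,G,J,L,M,O,Q,S} on symbol 0: members go to different blocks, giving {G,J,L,Q,S} and {A,M,O}.
Refine {G,J,L,Q,S} on symbol 0: members go to different blocks, giving {J,L,Q} and {G,S}.
Split {A,M,O} by δ(·,1) → {A,M} and {O}.
On input 0, block {J,L,Q} splits into {L,Q} and {J}.
Split {G,S} by δ(·,1) → {S} and {G}.
The partition is now stable with 9 blocks: {V} | {L,Q} | {Y} | {B,D} | {A,M} | {S} | {O} | {J} | {G}.
M and A lie in the same block of the stable partition, so they are equivalent — no string distinguishes them.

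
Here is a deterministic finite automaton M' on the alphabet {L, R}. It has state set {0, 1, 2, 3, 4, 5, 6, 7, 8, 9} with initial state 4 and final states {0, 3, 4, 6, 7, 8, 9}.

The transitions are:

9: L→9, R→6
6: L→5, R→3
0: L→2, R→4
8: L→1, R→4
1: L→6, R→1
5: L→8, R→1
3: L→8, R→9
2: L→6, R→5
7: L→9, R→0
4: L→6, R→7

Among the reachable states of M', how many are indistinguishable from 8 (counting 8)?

Every state is reachable, so we keep all 10.
Initial partition by acceptance: {0,3,4,6,7,8,9} | {1,2,5}.
On input L, block {0,3,4,6,7,8,9} splits into {3,4,7,9} and {0,6,8}.
On input L, block {3,4,7,9} splits into {3,4} and {7,9}.
Stable partition: {3,4} | {1,2,5} | {0,6,8} | {7,9} — 4 equivalence classes.
The equivalence class containing 8 is {0,6,8}, of size 3.

3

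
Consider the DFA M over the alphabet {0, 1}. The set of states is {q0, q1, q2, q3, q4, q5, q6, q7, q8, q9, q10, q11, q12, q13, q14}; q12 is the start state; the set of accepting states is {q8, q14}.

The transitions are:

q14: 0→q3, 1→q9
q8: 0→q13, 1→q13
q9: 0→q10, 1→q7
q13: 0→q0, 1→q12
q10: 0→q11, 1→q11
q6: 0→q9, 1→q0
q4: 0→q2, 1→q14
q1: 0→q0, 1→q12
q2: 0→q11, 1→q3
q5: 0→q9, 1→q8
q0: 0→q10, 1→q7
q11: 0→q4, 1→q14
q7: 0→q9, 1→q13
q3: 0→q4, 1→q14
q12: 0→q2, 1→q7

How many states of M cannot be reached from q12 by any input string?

No path from q12 leads to q1, q5, q6, q8; the other 11 states are all reachable.

4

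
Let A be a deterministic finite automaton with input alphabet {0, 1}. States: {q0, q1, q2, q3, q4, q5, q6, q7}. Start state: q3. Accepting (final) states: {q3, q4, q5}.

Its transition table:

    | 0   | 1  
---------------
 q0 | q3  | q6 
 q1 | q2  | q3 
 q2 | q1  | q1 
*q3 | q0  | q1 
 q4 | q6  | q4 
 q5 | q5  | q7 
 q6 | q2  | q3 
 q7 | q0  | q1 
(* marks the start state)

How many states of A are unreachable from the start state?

3

No path from q3 leads to q4, q5, q7; the other 5 states are all reachable.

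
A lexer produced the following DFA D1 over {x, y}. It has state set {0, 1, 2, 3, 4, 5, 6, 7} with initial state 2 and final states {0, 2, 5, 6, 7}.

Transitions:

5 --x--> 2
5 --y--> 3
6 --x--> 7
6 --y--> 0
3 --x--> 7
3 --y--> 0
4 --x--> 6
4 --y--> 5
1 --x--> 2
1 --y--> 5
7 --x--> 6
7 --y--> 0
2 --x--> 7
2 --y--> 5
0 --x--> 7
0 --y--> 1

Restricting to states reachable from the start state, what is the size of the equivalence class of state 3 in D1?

2

States {4} cannot be reached from the start state, so discard them.
P0 = {0,2,5,6,7} | {1,3}.
Split {0,2,5,6,7} by δ(·,y) → {2,6,7} and {0,5}.
No further refinement is possible. Final partition (3 blocks): {2,6,7} | {1,3} | {0,5}.
The equivalence class containing 3 is {1,3}, of size 2.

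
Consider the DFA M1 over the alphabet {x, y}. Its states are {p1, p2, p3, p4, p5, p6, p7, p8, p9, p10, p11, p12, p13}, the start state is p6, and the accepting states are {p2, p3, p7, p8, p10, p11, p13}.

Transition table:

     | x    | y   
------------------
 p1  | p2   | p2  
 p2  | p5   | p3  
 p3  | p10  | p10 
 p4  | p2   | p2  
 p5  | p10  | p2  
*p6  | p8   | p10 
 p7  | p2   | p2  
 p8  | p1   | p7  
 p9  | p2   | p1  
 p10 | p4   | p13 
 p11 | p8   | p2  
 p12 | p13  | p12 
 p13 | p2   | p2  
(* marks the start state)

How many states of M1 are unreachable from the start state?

3

BFS from p6 reaches {p1, p2, p3, p4, p5, p6, p7, p8, p10, p13}; the 3 state(s) p9, p11, p12 are never visited.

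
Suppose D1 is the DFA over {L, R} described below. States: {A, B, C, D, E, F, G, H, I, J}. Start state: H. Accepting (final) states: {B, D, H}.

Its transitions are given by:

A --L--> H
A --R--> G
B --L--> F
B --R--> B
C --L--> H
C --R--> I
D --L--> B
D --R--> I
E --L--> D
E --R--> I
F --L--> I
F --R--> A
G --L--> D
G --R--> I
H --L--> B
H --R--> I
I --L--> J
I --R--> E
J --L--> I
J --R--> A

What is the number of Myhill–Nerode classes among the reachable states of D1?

6

First remove the unreachable states {C}; 9 states remain.
P0 = {B,D,H} | {A,E,F,G,I,J}.
On input L, block {B,D,H} splits into {D,H} and {B}.
Refine {A,E,F,G,I,J} on symbol L: members go to different blocks, giving {A,E,G} and {F,I,J}.
On input R, block {A,E,G} splits into {E,G} and {A}.
Refine {F,I,J} on symbol R: members go to different blocks, giving {F,J} and {I}.
Stable partition: {D,H} | {E,G} | {B} | {F,J} | {A} | {I} — 6 equivalence classes.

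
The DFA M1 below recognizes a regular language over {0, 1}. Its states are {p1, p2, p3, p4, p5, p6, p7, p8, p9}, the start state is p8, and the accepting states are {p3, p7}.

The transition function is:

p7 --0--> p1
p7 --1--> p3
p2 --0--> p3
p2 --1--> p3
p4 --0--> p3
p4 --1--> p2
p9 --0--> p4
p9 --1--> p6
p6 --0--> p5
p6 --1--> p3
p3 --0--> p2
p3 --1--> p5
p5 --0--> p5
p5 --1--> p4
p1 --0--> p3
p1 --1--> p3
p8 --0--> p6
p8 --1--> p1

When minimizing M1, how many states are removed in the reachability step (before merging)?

2

No path from p8 leads to p7, p9; the other 7 states are all reachable.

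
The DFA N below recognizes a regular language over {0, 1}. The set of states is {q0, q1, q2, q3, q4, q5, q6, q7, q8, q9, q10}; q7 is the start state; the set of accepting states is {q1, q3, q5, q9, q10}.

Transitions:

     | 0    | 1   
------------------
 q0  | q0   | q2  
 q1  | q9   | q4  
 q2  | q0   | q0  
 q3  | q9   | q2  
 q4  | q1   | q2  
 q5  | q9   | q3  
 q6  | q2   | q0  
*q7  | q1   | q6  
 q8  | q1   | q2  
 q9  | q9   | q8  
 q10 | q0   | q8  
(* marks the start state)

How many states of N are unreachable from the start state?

No path from q7 leads to q3, q5, q10; the other 8 states are all reachable.

3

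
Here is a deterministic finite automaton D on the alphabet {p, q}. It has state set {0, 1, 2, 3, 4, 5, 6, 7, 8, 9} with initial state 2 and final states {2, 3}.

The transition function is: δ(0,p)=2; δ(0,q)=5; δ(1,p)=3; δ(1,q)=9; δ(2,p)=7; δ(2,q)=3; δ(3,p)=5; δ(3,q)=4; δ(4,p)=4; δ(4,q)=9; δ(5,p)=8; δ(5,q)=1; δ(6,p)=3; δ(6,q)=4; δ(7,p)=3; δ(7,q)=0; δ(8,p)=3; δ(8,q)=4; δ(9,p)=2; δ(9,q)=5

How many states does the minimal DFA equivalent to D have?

7

First remove the unreachable states {6}; 9 states remain.
P0 = {2,3} | {0,1,4,5,7,8,9}.
Split {2,3} by δ(·,q) → {2} and {3}.
Refine {0,1,4,5,7,8,9} on symbol p: members go to different blocks, giving {1,7,8} and {0,9} and {4,5}.
Refine {1,7,8} on symbol q: members go to different blocks, giving {1,7} and {8}.
Refine {4,5} on symbol p: members go to different blocks, giving {4} and {5}.
Stable partition: {2} | {1,7} | {3} | {0,9} | {4} | {8} | {5} — 7 equivalence classes.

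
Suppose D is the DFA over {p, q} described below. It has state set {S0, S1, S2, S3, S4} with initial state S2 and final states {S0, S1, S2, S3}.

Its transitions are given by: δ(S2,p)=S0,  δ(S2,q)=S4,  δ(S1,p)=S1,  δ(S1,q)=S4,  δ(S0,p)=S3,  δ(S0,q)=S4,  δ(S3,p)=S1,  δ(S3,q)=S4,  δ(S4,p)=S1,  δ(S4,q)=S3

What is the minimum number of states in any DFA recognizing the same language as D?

2

All states are reachable from the start state.
Start with accepting vs non-accepting: {S0,S1,S2,S3} | {S4}.
Stable partition: {S0,S1,S2,S3} | {S4} — 2 equivalence classes.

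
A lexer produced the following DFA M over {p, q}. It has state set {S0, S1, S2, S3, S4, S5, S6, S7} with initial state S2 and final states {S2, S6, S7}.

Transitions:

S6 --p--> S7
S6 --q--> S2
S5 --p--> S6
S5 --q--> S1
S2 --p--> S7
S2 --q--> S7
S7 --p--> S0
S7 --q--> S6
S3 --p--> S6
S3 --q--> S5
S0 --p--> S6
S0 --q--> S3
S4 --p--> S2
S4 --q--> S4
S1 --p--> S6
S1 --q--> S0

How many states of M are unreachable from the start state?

No path from S2 leads to S4; the other 7 states are all reachable.

1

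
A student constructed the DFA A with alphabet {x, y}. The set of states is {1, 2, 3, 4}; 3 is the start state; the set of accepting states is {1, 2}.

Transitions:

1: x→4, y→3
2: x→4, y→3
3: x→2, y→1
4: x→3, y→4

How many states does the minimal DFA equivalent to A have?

All states are reachable from the start state.
Initial partition by acceptance: {1,2} | {3,4}.
Refine {3,4} on symbol x: members go to different blocks, giving {3} and {4}.
Stable partition: {1,2} | {3} | {4} — 3 equivalence classes.

3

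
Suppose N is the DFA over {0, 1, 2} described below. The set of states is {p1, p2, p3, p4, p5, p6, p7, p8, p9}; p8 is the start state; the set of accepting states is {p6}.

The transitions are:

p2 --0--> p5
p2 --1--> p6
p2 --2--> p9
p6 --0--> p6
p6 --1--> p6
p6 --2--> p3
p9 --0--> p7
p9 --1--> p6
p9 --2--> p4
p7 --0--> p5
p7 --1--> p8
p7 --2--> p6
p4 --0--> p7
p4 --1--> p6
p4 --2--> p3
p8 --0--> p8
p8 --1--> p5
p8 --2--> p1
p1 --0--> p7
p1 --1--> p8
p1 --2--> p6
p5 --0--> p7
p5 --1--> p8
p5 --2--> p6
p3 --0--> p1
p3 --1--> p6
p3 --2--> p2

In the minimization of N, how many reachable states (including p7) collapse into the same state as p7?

Every state is reachable, so we keep all 9.
Start with accepting vs non-accepting: {p6} | {p1,p2,p3,p4,p5,p7,p8,p9}.
Refine {p1,p2,p3,p4,p5,p7,p8,p9} on symbol 1: members go to different blocks, giving {p1,p5,p7,p8} and {p2,p3,p4,p9}.
Refine {p1,p5,p7,p8} on symbol 2: members go to different blocks, giving {p1,p5,p7} and {p8}.
Stable partition: {p6} | {p1,p5,p7} | {p2,p3,p4,p9} | {p8} — 4 equivalence classes.
State p7 belongs to the block {p1,p5,p7}, which has 3 states.

3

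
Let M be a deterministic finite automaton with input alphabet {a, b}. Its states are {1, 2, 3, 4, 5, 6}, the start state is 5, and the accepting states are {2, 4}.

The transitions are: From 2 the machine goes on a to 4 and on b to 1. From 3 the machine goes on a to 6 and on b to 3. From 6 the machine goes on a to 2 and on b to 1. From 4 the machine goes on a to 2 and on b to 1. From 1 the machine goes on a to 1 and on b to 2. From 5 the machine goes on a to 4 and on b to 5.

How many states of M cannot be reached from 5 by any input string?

2

Starting at 5 and following transitions, the reachable set is {1, 2, 4, 5}. That leaves 3, 6 unreachable — 2 in total.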